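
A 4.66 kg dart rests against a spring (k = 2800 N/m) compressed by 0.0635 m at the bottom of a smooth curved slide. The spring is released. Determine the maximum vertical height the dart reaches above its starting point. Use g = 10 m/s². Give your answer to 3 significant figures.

Energy conservation from release to the highest point: ½kx² = mgh
h = kx²/(2mg) = (2800)(0.0635)²/(2 × 4.66 × 10) = 0.1211 m

h = 0.121 m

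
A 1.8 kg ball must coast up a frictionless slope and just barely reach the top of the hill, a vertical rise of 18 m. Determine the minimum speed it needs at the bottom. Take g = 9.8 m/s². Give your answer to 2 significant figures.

At the top it is momentarily at rest, so all KE converts to PE: ½mv² = mgh
v = √(2gh) = √(2 × 9.8 × 18) = 18.78 m/s

v = 19 m/s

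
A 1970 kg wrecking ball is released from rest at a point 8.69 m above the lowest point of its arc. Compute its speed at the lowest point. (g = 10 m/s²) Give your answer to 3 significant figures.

Equating total energy at the two states: mgh = ½mv²
v = √(2gh) = √(2 × 10 × 8.69) = √173.80 = 13.18 m/s

v = 13.2 m/s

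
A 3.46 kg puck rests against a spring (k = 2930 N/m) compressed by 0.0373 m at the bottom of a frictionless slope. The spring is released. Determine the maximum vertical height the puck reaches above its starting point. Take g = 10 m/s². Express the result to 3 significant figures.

All spring PE becomes gravitational PE at the highest point: ½kx² = mgh
h = kx²/(2mg) = (2930)(0.0373)²/(2 × 3.46 × 10) = 0.05891 m

h = 0.0589 m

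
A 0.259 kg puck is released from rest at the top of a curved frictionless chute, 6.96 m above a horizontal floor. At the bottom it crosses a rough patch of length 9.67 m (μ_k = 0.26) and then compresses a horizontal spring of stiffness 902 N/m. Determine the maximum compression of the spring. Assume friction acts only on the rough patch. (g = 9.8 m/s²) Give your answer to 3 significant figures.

x = 0.158 m

Initial energy: E₁ = mgh = (0.259)(9.8)(6.96) = 17.666 J
Friction removes W_f = μ_k mg d = (0.26)(0.259)(9.8)(9.67) = 6.382 J
Energy reaching the spring: E = 17.666 − 6.382 = 11.284 J
At max compression ½kx² = E ⇒ x = √(2E/k) = √(2 × 11.284/902) = 0.1582 m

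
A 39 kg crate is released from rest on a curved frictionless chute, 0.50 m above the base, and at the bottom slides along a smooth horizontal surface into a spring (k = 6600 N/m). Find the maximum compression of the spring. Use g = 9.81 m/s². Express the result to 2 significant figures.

x = 0.24 m

Energy conservation (no friction) from release to max compression: mgh = ½kx²
x = √(2mgh/k) = √(2 × 39 × 9.81 × 0.50 / 6600) = 0.2408 m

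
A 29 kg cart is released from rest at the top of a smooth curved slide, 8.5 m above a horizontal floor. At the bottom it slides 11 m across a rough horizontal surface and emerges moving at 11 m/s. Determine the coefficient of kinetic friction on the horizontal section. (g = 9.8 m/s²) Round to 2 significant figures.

Energy bookkeeping (friction removes W_f = μ_k N d):
mgh = ½mv² + μ_k m g d
mgh = 2415.7 J; ½mv² = 1754.5 J
W_f = 2415.7 − 1754.5 = 661.2 J
μ_k = W_f/(mg·d) = 661.2/(284.2 × 11) = 0.2115

μ_k = 0.21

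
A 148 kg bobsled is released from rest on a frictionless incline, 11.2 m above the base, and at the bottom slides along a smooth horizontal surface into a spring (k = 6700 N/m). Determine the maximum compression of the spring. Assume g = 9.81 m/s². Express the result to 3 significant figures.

At max compression the bobsled is momentarily at rest: mgh = ½kx²
x = √(2mgh/k) = √(2 × 148 × 9.81 × 11.2 / 6700) = 2.203 m

x = 2.20 m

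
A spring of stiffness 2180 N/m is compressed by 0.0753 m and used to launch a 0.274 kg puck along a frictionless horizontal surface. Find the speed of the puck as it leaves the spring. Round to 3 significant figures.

Conservation of energy: ½kx² = ½mv²
v = x√(k/m) = 0.0753 × √(2180/0.274) = 6.717 m/s

v = 6.72 m/s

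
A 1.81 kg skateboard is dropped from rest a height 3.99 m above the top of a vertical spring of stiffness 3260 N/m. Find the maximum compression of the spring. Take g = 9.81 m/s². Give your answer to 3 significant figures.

x = 0.214 m

Take the reference level at the top of the uncompressed spring. At max compression the skateboard has fallen H + x and is momentarily at rest:
mg(H + x) = ½kx²
½(3260)x² − (1.81)(9.81)x − (1.81)(9.81)(3.99) = 0
1630x² − 17.76x − 70.85 = 0
x = [17.76 + √(315.3 + 461921)]/(2 × 1630) = 0.2140 m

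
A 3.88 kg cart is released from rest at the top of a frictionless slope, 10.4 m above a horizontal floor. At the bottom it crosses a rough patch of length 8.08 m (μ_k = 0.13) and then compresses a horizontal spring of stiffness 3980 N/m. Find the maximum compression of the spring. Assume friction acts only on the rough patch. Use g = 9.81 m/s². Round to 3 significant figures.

Initial energy: E₁ = mgh = (3.88)(9.81)(10.4) = 395.85 J
Friction removes W_f = μ_k mg d = (0.13)(3.88)(9.81)(8.08) = 39.98 J
Energy reaching the spring: E = 395.85 − 39.98 = 355.87 J
At max compression ½kx² = E ⇒ x = √(2E/k) = √(2 × 355.87/3980) = 0.4229 m

x = 0.423 m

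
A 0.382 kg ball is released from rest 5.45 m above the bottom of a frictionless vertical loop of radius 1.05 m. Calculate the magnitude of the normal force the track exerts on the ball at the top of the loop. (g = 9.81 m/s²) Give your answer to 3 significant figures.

N = 20.2 N

Energy from release to top (height 2r): mgh = ½mv_top² + mg(2r)
v_top² = 2g(h − 2r) = 2(9.81)(5.45 − 2.100) = 65.727 m²/s²
At the top, both N and weight point toward the centre: N + mg = mv_top²/r
N = m(v_top²/r − g) = 0.382(65.727/1.05 − 9.81) = 20.16 N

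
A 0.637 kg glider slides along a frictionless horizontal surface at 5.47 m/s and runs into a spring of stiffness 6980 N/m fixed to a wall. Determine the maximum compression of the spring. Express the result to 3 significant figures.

Conservation of energy between contact and max compression: ½mv² = ½kx²
x = v√(m/k) = 5.47 × √(0.637/6980) = 0.05226 m

x = 0.0523 m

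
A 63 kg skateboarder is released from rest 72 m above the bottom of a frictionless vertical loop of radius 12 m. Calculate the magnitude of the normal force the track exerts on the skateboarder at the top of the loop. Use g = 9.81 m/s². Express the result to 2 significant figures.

Energy from release to top (height 2r): mgh = ½mv_top² + mg(2r)
v_top² = 2g(h − 2r) = 2(9.81)(72 − 24.00) = 941.76 m²/s²
At the top, both N and weight point toward the centre: N + mg = mv_top²/r
N = m(v_top²/r − g) = 63(941.76/12 − 9.81) = 4326 N

N = 4300 N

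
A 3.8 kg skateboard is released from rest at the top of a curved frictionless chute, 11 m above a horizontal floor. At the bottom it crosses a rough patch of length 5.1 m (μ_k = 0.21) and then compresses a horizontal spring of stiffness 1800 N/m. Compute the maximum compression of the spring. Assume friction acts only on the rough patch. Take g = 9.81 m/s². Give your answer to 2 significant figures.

Initial energy: E₁ = mgh = (3.8)(9.81)(11) = 410.06 J
Friction removes W_f = μ_k mg d = (0.21)(3.8)(9.81)(5.1) = 39.92 J
Energy reaching the spring: E = 410.06 − 39.92 = 370.13 J
At max compression ½kx² = E ⇒ x = √(2E/k) = √(2 × 370.13/1800) = 0.6413 m

x = 0.64 m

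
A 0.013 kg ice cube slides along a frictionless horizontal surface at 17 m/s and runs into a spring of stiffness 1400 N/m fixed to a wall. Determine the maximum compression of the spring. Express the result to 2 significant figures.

x = 0.052 m

At max compression the cube is momentarily at rest: ½mv² = ½kx²
x = v√(m/k) = 17 × √(0.013/1400) = 0.05180 m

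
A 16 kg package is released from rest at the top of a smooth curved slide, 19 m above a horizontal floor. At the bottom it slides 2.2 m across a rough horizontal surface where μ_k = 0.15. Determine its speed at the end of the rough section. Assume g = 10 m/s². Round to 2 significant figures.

Applying the work–energy principle:
mgh = ½mv² + μ_k m g d
W_f = μ_k mg d = (0.15)(16)(10)(2.2) = 52.80 J
½mv² = mgh − W_f = 3040.0 − 52.80 = 2987.2 J
v = √(2 × 2987.2/16) = 19.32 m/s

v = 19 m/s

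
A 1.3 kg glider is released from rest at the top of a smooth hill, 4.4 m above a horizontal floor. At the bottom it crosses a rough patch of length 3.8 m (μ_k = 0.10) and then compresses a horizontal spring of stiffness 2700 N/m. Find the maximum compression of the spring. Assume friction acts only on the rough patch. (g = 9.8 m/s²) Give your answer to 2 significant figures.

x = 0.19 m

Initial energy: E₁ = mgh = (1.3)(9.8)(4.4) = 56.056 J
Friction removes W_f = μ_k mg d = (0.10)(1.3)(9.8)(3.8) = 4.841 J
Energy reaching the spring: E = 56.056 − 4.841 = 51.215 J
At max compression ½kx² = E ⇒ x = √(2E/k) = √(2 × 51.215/2700) = 0.1948 m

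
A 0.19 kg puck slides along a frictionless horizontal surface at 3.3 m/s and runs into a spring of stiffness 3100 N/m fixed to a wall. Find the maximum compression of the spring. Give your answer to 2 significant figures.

All KE is stored as spring PE at maximum compression: ½mv² = ½kx²
x = v√(m/k) = 3.3 × √(0.19/3100) = 0.02584 m

x = 0.026 m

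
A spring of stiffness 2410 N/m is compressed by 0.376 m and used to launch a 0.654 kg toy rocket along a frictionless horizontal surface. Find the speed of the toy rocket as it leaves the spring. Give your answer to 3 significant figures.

v = 22.8 m/s

Spring PE converts entirely to kinetic energy: ½kx² = ½mv²
v = x√(k/m) = 0.376 × √(2410/0.654) = 22.82 m/s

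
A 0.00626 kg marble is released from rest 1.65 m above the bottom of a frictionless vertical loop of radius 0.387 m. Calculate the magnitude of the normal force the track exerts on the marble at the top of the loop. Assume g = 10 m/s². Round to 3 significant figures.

Energy from release to top (height 2r): mgh = ½mv_top² + mg(2r)
v_top² = 2g(h − 2r) = 2(10)(1.65 − 0.7740) = 17.520 m²/s²
At the top, both N and weight point toward the centre: N + mg = mv_top²/r
N = m(v_top²/r − g) = 0.00626(17.520/0.387 − 10) = 0.2208 N

N = 0.221 N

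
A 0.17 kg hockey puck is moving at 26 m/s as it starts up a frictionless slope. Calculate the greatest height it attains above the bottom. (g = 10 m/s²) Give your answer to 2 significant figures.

h = 34 m

By energy conservation, ½mv² = mgh
h = v²/(2g) = 26²/(2 × 10) = 33.80 m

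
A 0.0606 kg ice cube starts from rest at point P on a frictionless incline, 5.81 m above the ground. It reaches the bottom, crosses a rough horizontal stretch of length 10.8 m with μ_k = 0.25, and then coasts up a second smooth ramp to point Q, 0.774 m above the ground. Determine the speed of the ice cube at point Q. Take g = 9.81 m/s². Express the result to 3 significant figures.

v = 6.77 m/s

Energy at P: mgh₁ = (0.0606)(9.81)(5.81) = 3.4540 J
Friction loss: W_f = μ_k mg d = 1.605 J
At Q: ½mv² + mgh₂ = mgh₁ − W_f
½mv² = 3.4540 − 1.605 − 0.46013 = 1.3887 J
v = √(2 × 1.3887/0.0606) = 6.770 m/s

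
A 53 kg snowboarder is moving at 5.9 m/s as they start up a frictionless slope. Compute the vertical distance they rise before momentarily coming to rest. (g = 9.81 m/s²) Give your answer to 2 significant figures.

Setting KE at the bottom equal to PE gained: ½mv² = mgh
h = v²/(2g) = 5.9²/(2 × 9.81) = 1.774 m

h = 1.8 m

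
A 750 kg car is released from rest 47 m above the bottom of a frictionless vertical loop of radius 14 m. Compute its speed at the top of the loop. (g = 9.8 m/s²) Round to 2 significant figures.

Energy conservation: mgh = ½mv_top² + mg(2r)
v_top² = 2g(h − 2r) = 2(9.8)(47 − 28.00) = 372.4
v_top = 19.30 m/s

v = 19 m/s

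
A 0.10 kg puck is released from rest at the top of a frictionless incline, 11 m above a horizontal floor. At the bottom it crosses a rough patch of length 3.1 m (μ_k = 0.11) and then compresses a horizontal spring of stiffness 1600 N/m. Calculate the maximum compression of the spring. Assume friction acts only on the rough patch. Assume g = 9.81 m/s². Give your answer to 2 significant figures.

Initial energy: E₁ = mgh = (0.10)(9.81)(11) = 10.791 J
Friction removes W_f = μ_k mg d = (0.11)(0.10)(9.81)(3.1) = 0.3345 J
Energy reaching the spring: E = 10.791 − 0.3345 = 10.456 J
At max compression ½kx² = E ⇒ x = √(2E/k) = √(2 × 10.456/1600) = 0.1143 m

x = 0.11 m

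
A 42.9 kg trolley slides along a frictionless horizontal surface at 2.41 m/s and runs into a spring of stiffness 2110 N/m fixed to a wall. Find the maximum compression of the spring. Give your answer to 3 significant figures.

All KE is stored as spring PE at maximum compression: ½mv² = ½kx²
x = v√(m/k) = 2.41 × √(42.9/2110) = 0.3436 m

x = 0.344 m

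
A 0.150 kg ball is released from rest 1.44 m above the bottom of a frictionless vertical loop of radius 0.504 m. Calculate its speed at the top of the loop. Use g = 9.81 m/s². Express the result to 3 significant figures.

v = 2.91 m/s

Energy conservation: mgh = ½mv_top² + mg(2r)
v_top² = 2g(h − 2r) = 2(9.81)(1.44 − 1.008) = 8.476
v_top = 2.911 m/s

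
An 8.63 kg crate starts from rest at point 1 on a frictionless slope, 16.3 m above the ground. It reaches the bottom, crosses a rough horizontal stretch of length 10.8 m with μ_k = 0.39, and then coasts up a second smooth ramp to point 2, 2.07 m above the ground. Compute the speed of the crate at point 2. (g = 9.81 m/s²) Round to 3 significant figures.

v = 14.0 m/s

Energy at 1: mgh₁ = (8.63)(9.81)(16.3) = 1380.0 J
Friction loss: W_f = μ_k mg d = 356.6 J
At 2: ½mv² + mgh₂ = mgh₁ − W_f
½mv² = 1380.0 − 356.6 − 175.25 = 848.13 J
v = √(2 × 848.13/8.63) = 14.02 m/s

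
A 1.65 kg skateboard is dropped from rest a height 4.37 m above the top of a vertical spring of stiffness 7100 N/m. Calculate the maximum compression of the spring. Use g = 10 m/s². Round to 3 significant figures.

Let x be the compression. The total drop is H + x, and the skateboard is instantaneously at rest at max compression, so energy conservation gives:
mg(H + x) = ½kx²
½(7100)x² − (1.65)(10)x − (1.65)(10)(4.37) = 0
3550x² − 16.50x − 72.11 = 0
x = [16.50 + √(272.2 + 1.0239e+06)]/(2 × 3550) = 0.1449 m

x = 0.145 m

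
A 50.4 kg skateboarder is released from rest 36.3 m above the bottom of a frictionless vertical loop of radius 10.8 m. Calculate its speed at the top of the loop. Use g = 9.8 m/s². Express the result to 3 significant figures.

Energy conservation: mgh = ½mv_top² + mg(2r)
v_top² = 2g(h − 2r) = 2(9.8)(36.3 − 21.60) = 288.1
v_top = 16.97 m/s

v = 17.0 m/s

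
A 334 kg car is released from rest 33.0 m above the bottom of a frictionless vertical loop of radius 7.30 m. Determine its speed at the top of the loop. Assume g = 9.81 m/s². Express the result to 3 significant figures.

v = 19.0 m/s

Energy conservation: mgh = ½mv_top² + mg(2r)
v_top² = 2g(h − 2r) = 2(9.81)(33.0 − 14.60) = 361.0
v_top = 19.00 m/s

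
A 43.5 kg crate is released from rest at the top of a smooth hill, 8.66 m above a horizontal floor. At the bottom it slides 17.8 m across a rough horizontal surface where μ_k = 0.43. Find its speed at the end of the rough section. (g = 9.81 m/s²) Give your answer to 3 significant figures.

v = 4.44 m/s

Applying the work–energy principle:
mgh = ½mv² + μ_k m g d
W_f = μ_k mg d = (0.43)(43.5)(9.81)(17.8) = 3266 J
½mv² = mgh − W_f = 3695.5 − 3266 = 429.30 J
v = √(2 × 429.30/43.5) = 4.443 m/s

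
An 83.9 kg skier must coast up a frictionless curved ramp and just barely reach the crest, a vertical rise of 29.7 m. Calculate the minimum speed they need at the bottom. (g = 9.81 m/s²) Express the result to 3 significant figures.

At the top they are momentarily at rest, so all KE converts to PE: ½mv² = mgh
v = √(2gh) = √(2 × 9.81 × 29.7) = 24.14 m/s

v = 24.1 m/s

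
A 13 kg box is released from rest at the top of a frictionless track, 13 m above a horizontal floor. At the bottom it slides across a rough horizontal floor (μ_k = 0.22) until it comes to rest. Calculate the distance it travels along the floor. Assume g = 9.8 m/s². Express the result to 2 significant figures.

Applying the work–energy principle:
At rest all PE has been dissipated by friction: mgh = μ_k m g d
d = h/μ_k = 13/0.22 = 59.09 m

d = 59 m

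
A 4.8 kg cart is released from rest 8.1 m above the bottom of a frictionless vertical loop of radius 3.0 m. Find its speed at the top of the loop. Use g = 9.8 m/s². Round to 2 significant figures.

v = 6.4 m/s

Energy conservation: mgh = ½mv_top² + mg(2r)
v_top² = 2g(h − 2r) = 2(9.8)(8.1 − 6.000) = 41.16
v_top = 6.416 m/s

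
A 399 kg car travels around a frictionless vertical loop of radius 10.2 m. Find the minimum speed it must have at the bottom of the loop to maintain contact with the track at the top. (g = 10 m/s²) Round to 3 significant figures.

v = 22.6 m/s

At the top: mg = mv_top²/r ⇒ v_top² = gr = 102.0 m²/s²
Energy from bottom to top (height 2r): ½mv_bot² = ½mv_top² + mg(2r)
v_bot² = gr + 4gr = 5gr = 510.0
v_bot = √(5gr) = 22.58 m/s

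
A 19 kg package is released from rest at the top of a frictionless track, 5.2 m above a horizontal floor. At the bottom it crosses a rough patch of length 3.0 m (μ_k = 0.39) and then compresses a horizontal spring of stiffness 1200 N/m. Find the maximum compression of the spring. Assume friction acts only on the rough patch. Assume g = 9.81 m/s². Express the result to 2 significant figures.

x = 1.1 m

Initial energy: E₁ = mgh = (19)(9.81)(5.2) = 969.23 J
Friction removes W_f = μ_k mg d = (0.39)(19)(9.81)(3.0) = 218.1 J
Energy reaching the spring: E = 969.23 − 218.1 = 751.15 J
At max compression ½kx² = E ⇒ x = √(2E/k) = √(2 × 751.15/1200) = 1.119 m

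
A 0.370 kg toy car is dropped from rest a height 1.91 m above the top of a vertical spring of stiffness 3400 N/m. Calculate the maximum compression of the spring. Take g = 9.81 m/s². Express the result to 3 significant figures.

x = 0.0649 m

Take the reference level at the top of the uncompressed spring. At max compression the car has fallen H + x and is momentarily at rest:
mg(H + x) = ½kx²
½(3400)x² − (0.370)(9.81)x − (0.370)(9.81)(1.91) = 0
1700x² − 3.630x − 6.933 = 0
x = [3.630 + √(13.17 + 47143)]/(2 × 1700) = 0.06494 m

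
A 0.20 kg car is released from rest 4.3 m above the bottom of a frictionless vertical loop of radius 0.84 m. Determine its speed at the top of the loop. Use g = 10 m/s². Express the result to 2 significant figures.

Energy conservation: mgh = ½mv_top² + mg(2r)
v_top² = 2g(h − 2r) = 2(10)(4.3 − 1.680) = 52.40
v_top = 7.239 m/s

v = 7.2 m/s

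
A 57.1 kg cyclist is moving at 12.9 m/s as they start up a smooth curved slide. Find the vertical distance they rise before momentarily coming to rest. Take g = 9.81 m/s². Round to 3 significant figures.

By energy conservation, ½mv² = mgh
h = v²/(2g) = 12.9²/(2 × 9.81) = 8.482 m

h = 8.48 m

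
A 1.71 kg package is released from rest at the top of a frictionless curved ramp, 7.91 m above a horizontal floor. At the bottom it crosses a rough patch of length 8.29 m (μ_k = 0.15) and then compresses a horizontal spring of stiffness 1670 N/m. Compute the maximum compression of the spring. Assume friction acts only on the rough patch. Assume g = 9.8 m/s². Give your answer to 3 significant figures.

x = 0.366 m

Initial energy: E₁ = mgh = (1.71)(9.8)(7.91) = 132.56 J
Friction removes W_f = μ_k mg d = (0.15)(1.71)(9.8)(8.29) = 20.84 J
Energy reaching the spring: E = 132.56 − 20.84 = 111.72 J
At max compression ½kx² = E ⇒ x = √(2E/k) = √(2 × 111.72/1670) = 0.3658 m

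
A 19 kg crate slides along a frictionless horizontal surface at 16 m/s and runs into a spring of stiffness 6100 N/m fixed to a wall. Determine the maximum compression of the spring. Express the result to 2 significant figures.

At max compression the crate is momentarily at rest: ½mv² = ½kx²
x = v√(m/k) = 16 × √(19/6100) = 0.8930 m

x = 0.89 m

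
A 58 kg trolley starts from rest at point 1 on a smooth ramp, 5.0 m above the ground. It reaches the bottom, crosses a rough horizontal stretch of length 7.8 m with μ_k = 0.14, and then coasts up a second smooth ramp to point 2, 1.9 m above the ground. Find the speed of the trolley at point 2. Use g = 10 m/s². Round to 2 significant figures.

v = 6.3 m/s

Energy at 1: mgh₁ = (58)(10)(5.0) = 2900.0 J
Friction loss: W_f = μ_k mg d = 633.4 J
At 2: ½mv² + mgh₂ = mgh₁ − W_f
½mv² = 2900.0 − 633.4 − 1102.0 = 1164.6 J
v = √(2 × 1164.6/58) = 6.337 m/s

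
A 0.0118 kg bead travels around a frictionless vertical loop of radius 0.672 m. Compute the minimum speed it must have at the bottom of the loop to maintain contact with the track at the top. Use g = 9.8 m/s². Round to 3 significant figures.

v = 5.74 m/s

At the top: mg = mv_top²/r ⇒ v_top² = gr = 6.586 m²/s²
Energy from bottom to top (height 2r): ½mv_bot² = ½mv_top² + mg(2r)
v_bot² = gr + 4gr = 5gr = 32.93
v_bot = √(5gr) = 5.738 m/s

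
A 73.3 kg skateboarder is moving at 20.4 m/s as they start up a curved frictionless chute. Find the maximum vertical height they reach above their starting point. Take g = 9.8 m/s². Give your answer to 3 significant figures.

By energy conservation, ½mv² = mgh
h = v²/(2g) = 20.4²/(2 × 9.8) = 21.23 m

h = 21.2 m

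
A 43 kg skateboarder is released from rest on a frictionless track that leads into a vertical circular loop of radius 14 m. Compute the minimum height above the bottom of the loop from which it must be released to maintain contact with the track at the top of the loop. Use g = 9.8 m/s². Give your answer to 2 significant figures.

h = 35 m

At the top, for minimum speed gravity alone supplies the centripetal force: mg = mv_top²/r ⇒ v_top² = gr = 137.2 m²/s²
Energy conservation from release height h to the top (height 2r): mgh = ½mv_top² + mg(2r)
h = v_top²/(2g) + 2r = r/2 + 2r = 5r/2 = 35.00 m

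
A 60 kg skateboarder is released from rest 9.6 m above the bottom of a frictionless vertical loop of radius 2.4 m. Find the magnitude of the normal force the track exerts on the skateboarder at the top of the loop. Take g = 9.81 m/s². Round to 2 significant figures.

N = 1800 N

Energy from release to top (height 2r): mgh = ½mv_top² + mg(2r)
v_top² = 2g(h − 2r) = 2(9.81)(9.6 − 4.800) = 94.176 m²/s²
At the top, both N and weight point toward the centre: N + mg = mv_top²/r
N = m(v_top²/r − g) = 60(94.176/2.4 − 9.81) = 1766 N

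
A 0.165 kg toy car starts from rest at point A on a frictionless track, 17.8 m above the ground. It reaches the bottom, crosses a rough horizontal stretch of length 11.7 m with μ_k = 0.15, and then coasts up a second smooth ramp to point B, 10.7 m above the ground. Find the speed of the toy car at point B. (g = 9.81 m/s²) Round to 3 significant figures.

Energy at A: mgh₁ = (0.165)(9.81)(17.8) = 28.812 J
Friction loss: W_f = μ_k mg d = 2.841 J
At B: ½mv² + mgh₂ = mgh₁ − W_f
½mv² = 28.812 − 2.841 − 17.320 = 8.6517 J
v = √(2 × 8.6517/0.165) = 10.24 m/s

v = 10.2 m/s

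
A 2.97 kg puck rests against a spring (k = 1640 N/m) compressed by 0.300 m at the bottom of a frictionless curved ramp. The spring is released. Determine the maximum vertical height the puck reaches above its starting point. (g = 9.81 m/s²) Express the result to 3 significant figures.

At maximum height the puck is at rest, so ½kx² = mgh
h = kx²/(2mg) = (1640)(0.300)²/(2 × 2.97 × 9.81) = 2.533 m

h = 2.53 m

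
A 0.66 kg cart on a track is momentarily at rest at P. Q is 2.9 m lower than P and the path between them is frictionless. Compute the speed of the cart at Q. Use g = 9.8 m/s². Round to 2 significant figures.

Mechanical energy is conserved (no friction): mgh = ½mv²
v = √(2gh) = √(2 × 9.8 × 2.9) = √56.840 = 7.539 m/s

v = 7.5 m/s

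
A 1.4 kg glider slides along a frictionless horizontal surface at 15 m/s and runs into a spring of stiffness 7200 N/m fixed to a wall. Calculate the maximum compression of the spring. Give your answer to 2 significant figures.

Conservation of energy between contact and max compression: ½mv² = ½kx²
x = v√(m/k) = 15 × √(1.4/7200) = 0.2092 m

x = 0.21 m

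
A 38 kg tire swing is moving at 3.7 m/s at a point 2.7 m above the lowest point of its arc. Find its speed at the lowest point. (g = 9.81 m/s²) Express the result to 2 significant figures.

v = 8.2 m/s

By conservation of mechanical energy, ½mv₀² + mgh = ½mv²
v² = v₀² + 2gh = (3.7)² + 2(9.81)(2.7) = 66.664
v = √66.664 = 8.165 m/s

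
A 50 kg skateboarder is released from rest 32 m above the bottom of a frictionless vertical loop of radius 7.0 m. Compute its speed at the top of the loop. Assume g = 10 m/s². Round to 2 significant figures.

v = 19 m/s

Energy conservation: mgh = ½mv_top² + mg(2r)
v_top² = 2g(h − 2r) = 2(10)(32 − 14.00) = 360.0
v_top = 18.97 m/s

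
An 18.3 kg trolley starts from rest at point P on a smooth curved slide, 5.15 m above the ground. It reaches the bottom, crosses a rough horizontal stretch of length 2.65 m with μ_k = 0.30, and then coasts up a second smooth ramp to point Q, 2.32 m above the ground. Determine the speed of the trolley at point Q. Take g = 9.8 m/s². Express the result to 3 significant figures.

v = 6.32 m/s

Energy at P: mgh₁ = (18.3)(9.8)(5.15) = 923.60 J
Friction loss: W_f = μ_k mg d = 142.6 J
At Q: ½mv² + mgh₂ = mgh₁ − W_f
½mv² = 923.60 − 142.6 − 416.07 = 364.96 J
v = √(2 × 364.96/18.3) = 6.316 m/s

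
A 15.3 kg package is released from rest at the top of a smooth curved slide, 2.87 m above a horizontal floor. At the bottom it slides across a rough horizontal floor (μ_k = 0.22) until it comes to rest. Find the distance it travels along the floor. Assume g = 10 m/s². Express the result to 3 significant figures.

d = 13.0 m

Energy bookkeeping (friction removes W_f = μ_k N d):
At rest all PE has been dissipated by friction: mgh = μ_k m g d
d = h/μ_k = 2.87/0.22 = 13.05 m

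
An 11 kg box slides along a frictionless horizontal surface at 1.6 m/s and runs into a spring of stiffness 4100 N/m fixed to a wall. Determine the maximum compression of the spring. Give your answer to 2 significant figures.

At max compression the box is momentarily at rest: ½mv² = ½kx²
x = v√(m/k) = 1.6 × √(11/4100) = 0.08288 m

x = 0.083 m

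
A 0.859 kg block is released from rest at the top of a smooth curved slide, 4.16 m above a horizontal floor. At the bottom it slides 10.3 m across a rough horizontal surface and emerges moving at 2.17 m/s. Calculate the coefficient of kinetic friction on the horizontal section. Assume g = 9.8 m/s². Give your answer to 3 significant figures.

μ_k = 0.381

Energy at the top = energy at the end + work done against friction:
mgh = ½mv² + μ_k m g d
mgh = 35.020 J; ½mv² = 2.0225 J
W_f = 35.020 − 2.0225 = 33.00 J
μ_k = W_f/(mg·d) = 33.00/(8.418 × 10.3) = 0.3806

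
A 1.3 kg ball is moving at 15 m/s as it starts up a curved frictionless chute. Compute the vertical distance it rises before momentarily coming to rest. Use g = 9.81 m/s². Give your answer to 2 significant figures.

Setting KE at the bottom equal to PE gained: ½mv² = mgh
h = v²/(2g) = 15²/(2 × 9.81) = 11.47 m

h = 11 m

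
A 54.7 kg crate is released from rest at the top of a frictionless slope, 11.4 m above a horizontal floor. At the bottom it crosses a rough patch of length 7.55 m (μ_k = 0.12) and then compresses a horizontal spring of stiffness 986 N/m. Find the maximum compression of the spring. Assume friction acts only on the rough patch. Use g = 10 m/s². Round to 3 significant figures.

Initial energy: E₁ = mgh = (54.7)(10)(11.4) = 6235.8 J
Friction removes W_f = μ_k mg d = (0.12)(54.7)(10)(7.55) = 495.6 J
Energy reaching the spring: E = 6235.8 − 495.6 = 5740.2 J
At max compression ½kx² = E ⇒ x = √(2E/k) = √(2 × 5740.2/986) = 3.412 m

x = 3.41 m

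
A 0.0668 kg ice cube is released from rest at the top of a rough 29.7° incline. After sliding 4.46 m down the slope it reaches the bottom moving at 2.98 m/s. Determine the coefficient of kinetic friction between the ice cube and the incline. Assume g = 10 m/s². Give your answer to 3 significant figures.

Energy balance down the incline: mg L sinθ − ½mv² = μ_k (mg cosθ) L
mgL sinθ = 1.4761 J; ½mv² = 0.29661 J
W_f = 1.4761 − 0.29661 = 1.180 J
μ_k = W_f/(mg cosθ · L) = 1.180/(0.5802 × 4.46) = 0.4558

μ_k = 0.456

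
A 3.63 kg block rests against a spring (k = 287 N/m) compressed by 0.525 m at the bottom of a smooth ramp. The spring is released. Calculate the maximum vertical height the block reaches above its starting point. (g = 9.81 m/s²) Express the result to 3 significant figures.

h = 1.11 m

At maximum height the block is at rest, so ½kx² = mgh
h = kx²/(2mg) = (287)(0.525)²/(2 × 3.63 × 9.81) = 1.111 m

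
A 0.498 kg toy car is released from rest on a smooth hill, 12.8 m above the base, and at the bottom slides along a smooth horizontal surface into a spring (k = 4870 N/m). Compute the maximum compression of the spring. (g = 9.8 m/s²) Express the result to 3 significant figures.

Energy conservation (no friction) from release to max compression: mgh = ½kx²
x = √(2mgh/k) = √(2 × 0.498 × 9.8 × 12.8 / 4870) = 0.1602 m

x = 0.160 m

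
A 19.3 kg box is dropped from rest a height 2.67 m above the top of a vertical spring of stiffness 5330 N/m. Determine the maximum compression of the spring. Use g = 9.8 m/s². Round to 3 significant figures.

Measuring PE from the top of the relaxed spring, at max compression the box has dropped H + x with zero KE, so:
mg(H + x) = ½kx²
½(5330)x² − (19.3)(9.8)x − (19.3)(9.8)(2.67) = 0
2665x² − 189.1x − 505.0 = 0
x = [189.1 + √(35774 + 5.3833e+06)]/(2 × 2665) = 0.4722 m

x = 0.472 m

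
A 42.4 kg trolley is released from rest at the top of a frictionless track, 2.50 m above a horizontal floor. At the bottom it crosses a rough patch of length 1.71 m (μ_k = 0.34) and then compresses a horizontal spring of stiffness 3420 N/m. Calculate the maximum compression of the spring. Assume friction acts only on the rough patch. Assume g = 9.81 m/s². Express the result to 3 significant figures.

x = 0.683 m

Initial energy: E₁ = mgh = (42.4)(9.81)(2.50) = 1039.9 J
Friction removes W_f = μ_k mg d = (0.34)(42.4)(9.81)(1.71) = 241.8 J
Energy reaching the spring: E = 1039.9 − 241.8 = 798.03 J
At max compression ½kx² = E ⇒ x = √(2E/k) = √(2 × 798.03/3420) = 0.6831 m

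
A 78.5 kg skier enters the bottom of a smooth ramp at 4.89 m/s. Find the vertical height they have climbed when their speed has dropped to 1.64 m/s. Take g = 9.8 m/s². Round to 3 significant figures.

Energy balance between the two points: ½mv₁² = ½mv₂² + mgh
h = (v₁² − v₂²)/(2g) = (4.89² − 1.64²)/(2 × 9.8) = 1.083 m

h = 1.08 m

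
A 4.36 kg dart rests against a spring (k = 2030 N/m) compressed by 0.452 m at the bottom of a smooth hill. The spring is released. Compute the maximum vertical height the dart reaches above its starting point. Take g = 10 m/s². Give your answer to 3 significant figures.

Energy conservation from release to the highest point: ½kx² = mgh
h = kx²/(2mg) = (2030)(0.452)²/(2 × 4.36 × 10) = 4.756 m

h = 4.76 m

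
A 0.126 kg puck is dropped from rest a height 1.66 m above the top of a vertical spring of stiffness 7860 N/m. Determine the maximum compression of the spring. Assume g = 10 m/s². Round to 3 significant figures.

x = 0.0232 m

Take the reference level at the top of the uncompressed spring. At max compression the puck has fallen H + x and is momentarily at rest:
mg(H + x) = ½kx²
½(7860)x² − (0.126)(10)x − (0.126)(10)(1.66) = 0
3930x² − 1.260x − 2.092 = 0
x = [1.260 + √(1.588 + 32880)]/(2 × 3930) = 0.02323 m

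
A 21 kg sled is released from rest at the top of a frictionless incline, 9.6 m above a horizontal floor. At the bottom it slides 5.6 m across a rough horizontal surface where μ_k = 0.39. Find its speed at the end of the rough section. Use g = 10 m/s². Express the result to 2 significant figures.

Energy bookkeeping (friction removes W_f = μ_k N d):
mgh = ½mv² + μ_k m g d
W_f = μ_k mg d = (0.39)(21)(10)(5.6) = 458.6 J
½mv² = mgh − W_f = 2016.0 − 458.6 = 1557.4 J
v = √(2 × 1557.4/21) = 12.18 m/s

v = 12 m/s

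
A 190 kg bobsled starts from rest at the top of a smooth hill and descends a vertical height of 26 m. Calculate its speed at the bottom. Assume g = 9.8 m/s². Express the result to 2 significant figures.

v = 23 m/s

Equating total energy at the two states: mgh = ½mv²
The mass cancels from both sides.
v = √(2gh) = √(2 × 9.8 × 26) = √509.60 = 22.57 m/s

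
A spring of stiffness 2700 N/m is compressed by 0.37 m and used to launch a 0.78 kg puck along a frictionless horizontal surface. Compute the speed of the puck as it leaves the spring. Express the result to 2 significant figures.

Conservation of energy: ½kx² = ½mv²
v = x√(k/m) = 0.37 × √(2700/0.78) = 21.77 m/s

v = 22 m/s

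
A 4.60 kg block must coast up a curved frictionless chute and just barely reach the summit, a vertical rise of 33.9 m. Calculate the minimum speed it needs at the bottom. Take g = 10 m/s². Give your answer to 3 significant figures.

At the top it is momentarily at rest, so all KE converts to PE: ½mv² = mgh
v = √(2gh) = √(2 × 10 × 33.9) = 26.04 m/s

v = 26.0 m/s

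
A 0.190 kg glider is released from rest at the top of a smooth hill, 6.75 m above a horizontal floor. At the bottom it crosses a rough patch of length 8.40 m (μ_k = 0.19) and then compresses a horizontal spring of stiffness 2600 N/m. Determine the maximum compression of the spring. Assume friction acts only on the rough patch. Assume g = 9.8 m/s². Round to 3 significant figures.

x = 0.0859 m

Initial energy: E₁ = mgh = (0.190)(9.8)(6.75) = 12.569 J
Friction removes W_f = μ_k mg d = (0.19)(0.190)(9.8)(8.40) = 2.972 J
Energy reaching the spring: E = 12.569 − 2.972 = 9.5967 J
At max compression ½kx² = E ⇒ x = √(2E/k) = √(2 × 9.5967/2600) = 0.08592 m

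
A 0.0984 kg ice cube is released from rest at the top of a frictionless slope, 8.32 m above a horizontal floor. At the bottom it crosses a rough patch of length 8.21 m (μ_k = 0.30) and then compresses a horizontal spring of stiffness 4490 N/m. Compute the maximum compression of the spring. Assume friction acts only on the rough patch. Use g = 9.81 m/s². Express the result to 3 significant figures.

Initial energy: E₁ = mgh = (0.0984)(9.81)(8.32) = 8.0313 J
Friction removes W_f = μ_k mg d = (0.30)(0.0984)(9.81)(8.21) = 2.378 J
Energy reaching the spring: E = 8.0313 − 2.378 = 5.6538 J
At max compression ½kx² = E ⇒ x = √(2E/k) = √(2 × 5.6538/4490) = 0.05018 m

x = 0.0502 m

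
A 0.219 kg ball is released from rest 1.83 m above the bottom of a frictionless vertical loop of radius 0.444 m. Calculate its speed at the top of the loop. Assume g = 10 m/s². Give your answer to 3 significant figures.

Energy conservation: mgh = ½mv_top² + mg(2r)
v_top² = 2g(h − 2r) = 2(10)(1.83 − 0.8880) = 18.84
v_top = 4.341 m/s

v = 4.34 m/s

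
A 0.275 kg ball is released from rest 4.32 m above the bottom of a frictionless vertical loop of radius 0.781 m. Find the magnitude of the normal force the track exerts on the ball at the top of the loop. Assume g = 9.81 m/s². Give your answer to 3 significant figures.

N = 16.4 N

Energy from release to top (height 2r): mgh = ½mv_top² + mg(2r)
v_top² = 2g(h − 2r) = 2(9.81)(4.32 − 1.562) = 54.112 m²/s²
At the top, both N and weight point toward the centre: N + mg = mv_top²/r
N = m(v_top²/r − g) = 0.275(54.112/0.781 − 9.81) = 16.36 N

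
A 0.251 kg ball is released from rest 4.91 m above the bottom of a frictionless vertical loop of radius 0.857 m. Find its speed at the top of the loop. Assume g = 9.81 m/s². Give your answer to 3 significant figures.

v = 7.92 m/s

Energy conservation: mgh = ½mv_top² + mg(2r)
v_top² = 2g(h − 2r) = 2(9.81)(4.91 − 1.714) = 62.71
v_top = 7.919 m/s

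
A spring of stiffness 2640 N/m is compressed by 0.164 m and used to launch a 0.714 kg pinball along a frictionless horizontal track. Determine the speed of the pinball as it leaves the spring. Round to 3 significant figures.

v = 9.97 m/s

Conservation of energy: ½kx² = ½mv²
v = x√(k/m) = 0.164 × √(2640/0.714) = 9.972 m/s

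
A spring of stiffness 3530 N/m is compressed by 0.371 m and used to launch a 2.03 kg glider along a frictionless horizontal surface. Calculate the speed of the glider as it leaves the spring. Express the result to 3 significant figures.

v = 15.5 m/s

Spring PE converts entirely to kinetic energy: ½kx² = ½mv²
v = x√(k/m) = 0.371 × √(3530/2.03) = 15.47 m/s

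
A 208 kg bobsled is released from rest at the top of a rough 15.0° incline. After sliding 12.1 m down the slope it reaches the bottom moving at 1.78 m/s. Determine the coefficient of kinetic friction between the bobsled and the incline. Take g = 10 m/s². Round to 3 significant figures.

μ_k = 0.254

mgh = ½mv² + μ_k (mg cosθ) L, with h = L sinθ
mgL sinθ = 6514.0 J; ½mv² = 329.51 J
W_f = 6514.0 − 329.51 = 6184 J
μ_k = W_f/(mg cosθ · L) = 6184/(2009 × 12.1) = 0.2544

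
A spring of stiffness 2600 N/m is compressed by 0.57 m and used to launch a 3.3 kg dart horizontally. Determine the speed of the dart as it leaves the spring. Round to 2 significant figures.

The dart leaves the spring when the spring is at natural length, so ½kx² = ½mv²
v = x√(k/m) = 0.57 × √(2600/3.3) = 16.00 m/s

v = 16 m/s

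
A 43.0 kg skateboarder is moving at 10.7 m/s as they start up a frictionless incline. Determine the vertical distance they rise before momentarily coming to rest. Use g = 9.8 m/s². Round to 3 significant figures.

h = 5.84 m

By energy conservation, ½mv² = mgh
h = v²/(2g) = 10.7²/(2 × 9.8) = 5.841 m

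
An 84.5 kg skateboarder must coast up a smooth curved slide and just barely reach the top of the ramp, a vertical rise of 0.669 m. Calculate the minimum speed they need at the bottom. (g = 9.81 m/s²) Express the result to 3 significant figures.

At the top they are momentarily at rest, so all KE converts to PE: ½mv² = mgh
v = √(2gh) = √(2 × 9.81 × 0.669) = 3.623 m/s

v = 3.62 m/s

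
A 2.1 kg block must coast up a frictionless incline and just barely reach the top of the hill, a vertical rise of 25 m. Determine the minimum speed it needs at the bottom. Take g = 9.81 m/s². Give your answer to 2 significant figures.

v = 22 m/s

At the top it is momentarily at rest, so all KE converts to PE: ½mv² = mgh
v = √(2gh) = √(2 × 9.81 × 25) = 22.15 m/s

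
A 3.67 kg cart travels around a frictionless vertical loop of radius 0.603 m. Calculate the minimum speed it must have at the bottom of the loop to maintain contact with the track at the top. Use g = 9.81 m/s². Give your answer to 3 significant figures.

At the top: mg = mv_top²/r ⇒ v_top² = gr = 5.915 m²/s²
Energy from bottom to top (height 2r): ½mv_bot² = ½mv_top² + mg(2r)
v_bot² = gr + 4gr = 5gr = 29.58
v_bot = √(5gr) = 5.438 m/s

v = 5.44 m/s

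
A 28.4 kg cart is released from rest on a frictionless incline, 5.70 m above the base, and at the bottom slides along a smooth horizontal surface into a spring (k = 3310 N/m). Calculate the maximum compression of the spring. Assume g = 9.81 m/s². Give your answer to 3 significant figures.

x = 0.980 m

Energy conservation (no friction) from release to max compression: mgh = ½kx²
x = √(2mgh/k) = √(2 × 28.4 × 9.81 × 5.70 / 3310) = 0.9796 m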